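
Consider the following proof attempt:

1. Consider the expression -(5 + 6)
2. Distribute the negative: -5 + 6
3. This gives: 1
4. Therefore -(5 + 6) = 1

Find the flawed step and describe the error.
Step 2: Distribute the negative: -5 + 6

Step 2 incorrectly distributes the negative sign. The correct distribution is -(5 + 6) = -5 - 6 = -11. The negative must be applied to both terms, not just the first. The error treats -(5 + 6) as -5 + 6, which equals 1 instead of -11.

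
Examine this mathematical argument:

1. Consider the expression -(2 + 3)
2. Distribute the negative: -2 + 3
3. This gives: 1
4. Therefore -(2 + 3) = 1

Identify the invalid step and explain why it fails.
Step 2: Distribute the negative: -2 + 3

Step 2 incorrectly distributes the negative sign. The correct distribution is -(2 + 3) = -2 - 3 = -5. The negative must be applied to both terms, not just the first. The error treats -(2 + 3) as -2 + 3, which equals 1 instead of -5.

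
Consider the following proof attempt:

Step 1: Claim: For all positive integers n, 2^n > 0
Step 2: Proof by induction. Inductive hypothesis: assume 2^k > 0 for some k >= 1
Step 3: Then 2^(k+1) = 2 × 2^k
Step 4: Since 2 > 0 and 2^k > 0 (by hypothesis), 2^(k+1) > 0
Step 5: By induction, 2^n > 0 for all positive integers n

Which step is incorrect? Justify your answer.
Step 5: By induction, 2^n > 0 for all positive integers n

Step 5 concludes the proof by induction, but no base case was ever established. A valid induction proof requires: (1) a base case proving 2^1 > 0, and (2) an inductive step showing IF 2^k > 0 THEN 2^(k+1) > 0. Steps 2-4 correctly establish the inductive step, but without the base case the conclusion in step 5 does not follow.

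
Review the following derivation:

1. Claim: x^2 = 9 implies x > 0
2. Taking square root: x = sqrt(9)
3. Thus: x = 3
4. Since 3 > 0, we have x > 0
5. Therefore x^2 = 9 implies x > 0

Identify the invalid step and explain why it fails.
Step 2: Taking square root: x = sqrt(9)

Step 2 takes the square root and assumes the positive root only. The equation x^2 = 9 actually has two solutions: x = 3 and x = -3. The proof silently assumes x > 0 without justification, then uses this assumption to conclude x > 0, which is circular. The counterexample x = -3 shows the claim is false.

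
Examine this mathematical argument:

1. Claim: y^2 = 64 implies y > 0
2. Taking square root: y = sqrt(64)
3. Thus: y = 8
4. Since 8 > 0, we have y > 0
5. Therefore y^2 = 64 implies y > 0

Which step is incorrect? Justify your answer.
Step 2: Taking square root: y = sqrt(64)

Step 2 takes the square root and assumes the positive root only. The equation y^2 = 64 actually has two solutions: y = 8 and y = -8. The proof silently assumes y > 0 without justification, then uses this assumption to conclude y > 0, which is circular. The counterexample y = -8 shows the claim is false.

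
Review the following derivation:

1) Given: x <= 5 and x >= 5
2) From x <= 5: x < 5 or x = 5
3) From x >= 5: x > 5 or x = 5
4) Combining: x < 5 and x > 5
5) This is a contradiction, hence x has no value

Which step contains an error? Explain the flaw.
Step 4: Combining: x < 5 and x > 5

Step 4 incorrectly combines the conditions. From x <= 5 and x >= 5, the intersection is x = 5. The error treats the 'or' cases as 'and' requirements. The correct conclusion is that x = 5 is the unique solution, not that no solution exists.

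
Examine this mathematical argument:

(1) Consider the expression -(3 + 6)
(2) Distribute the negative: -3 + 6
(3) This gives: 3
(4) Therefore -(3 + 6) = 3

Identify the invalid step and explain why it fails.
Step 2: Distribute the negative: -3 + 6

Step 2 incorrectly distributes the negative sign. The correct distribution is -(3 + 6) = -3 - 6 = -9. The negative must be applied to both terms, not just the first. The error treats -(3 + 6) as -3 + 6, which equals 3 instead of -9.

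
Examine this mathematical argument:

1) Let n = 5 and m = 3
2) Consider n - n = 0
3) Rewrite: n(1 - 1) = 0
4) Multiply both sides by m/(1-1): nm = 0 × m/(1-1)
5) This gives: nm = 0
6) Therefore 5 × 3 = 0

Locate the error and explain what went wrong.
Step 4: Multiply both sides by m/(1-1): nm = 0 × m/(1-1)

Step 4 multiplies both sides by m/(1-1). However, 1-1 = 0, so this is multiplication by m/0, which is undefined. We cannot multiply by an undefined expression.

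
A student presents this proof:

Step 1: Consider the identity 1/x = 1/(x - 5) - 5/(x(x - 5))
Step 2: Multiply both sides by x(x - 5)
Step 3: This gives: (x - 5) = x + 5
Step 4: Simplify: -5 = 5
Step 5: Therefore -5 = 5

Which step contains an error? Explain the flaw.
Step 3: This gives: (x - 5) = x + 5

Step 3 makes a sign error when clearing denominators. Multiplying -5/(x(x - 5)) by x(x - 5) gives -5, not +5. The correct result is (x - 5) = x - 5, which is trivially true, not (x - 5) = x + 5. (Step 1 is a valid identity: 1/(x - 5) - 5/(x(x - 5)) = (x - 5)/(x(x - 5)) = 1/x.)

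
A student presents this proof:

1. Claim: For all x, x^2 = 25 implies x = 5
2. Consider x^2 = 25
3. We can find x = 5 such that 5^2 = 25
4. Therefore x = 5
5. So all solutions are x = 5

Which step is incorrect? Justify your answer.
Step 4: Therefore x = 5

Step 4 incorrectly concludes that x = 5 is the only solution. The proof shows that x = 5 is A solution (existence), but does not show it is the ONLY solution (uniqueness). In fact, x = -5 is also a solution since (-5)^2 = 25. Finding one solution doesn't prove there are no others.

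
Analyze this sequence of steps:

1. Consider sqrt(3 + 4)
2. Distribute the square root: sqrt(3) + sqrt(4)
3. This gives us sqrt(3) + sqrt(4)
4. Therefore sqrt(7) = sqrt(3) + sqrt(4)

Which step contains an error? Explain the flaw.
Step 2: Distribute the square root: sqrt(3) + sqrt(4)

Step 2 incorrectly 'distributes' the square root over addition. The square root function does not distribute: sqrt(a + b) ≠ sqrt(a) + sqrt(b). In fact, sqrt(3 + 4) = sqrt(7) ≈ 2.6458, while sqrt(3) + sqrt(4) ≈ 3.7321.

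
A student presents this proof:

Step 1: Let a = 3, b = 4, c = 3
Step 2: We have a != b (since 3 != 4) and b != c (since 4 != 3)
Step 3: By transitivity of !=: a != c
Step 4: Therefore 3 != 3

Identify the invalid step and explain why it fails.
Step 3: By transitivity of !=: a != c

Step 3 incorrectly applies transitivity to the '!=' relation. Transitivity states: if a R b and b R c, then a R c. However, '!=' is not transitive. Counterexample: 3 != 4 and 4 != 3, but 3 = 3 (both equal 3). Transitivity holds for relations like <, <=, =, but not for !=.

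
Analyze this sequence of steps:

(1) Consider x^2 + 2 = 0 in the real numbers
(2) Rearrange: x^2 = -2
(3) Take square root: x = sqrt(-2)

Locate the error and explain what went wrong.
Step 3: Take square root: x = sqrt(-2)

Step 3 takes the square root of -2, which is negative. In the real number system, the square root of a negative number is undefined. The equation x^2 + 2 = 0 has no real solutions. Square roots of negative numbers only exist in the complex numbers.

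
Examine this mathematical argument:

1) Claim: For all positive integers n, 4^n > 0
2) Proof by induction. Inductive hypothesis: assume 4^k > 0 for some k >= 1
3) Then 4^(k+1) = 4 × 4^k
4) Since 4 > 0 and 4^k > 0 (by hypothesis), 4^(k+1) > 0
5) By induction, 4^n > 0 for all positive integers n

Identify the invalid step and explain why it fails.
Step 5: By induction, 4^n > 0 for all positive integers n

Step 5 concludes the proof by induction, but no base case was ever established. A valid induction proof requires: (1) a base case proving 4^1 > 0, and (2) an inductive step showing IF 4^k > 0 THEN 4^(k+1) > 0. Steps 2-4 correctly establish the inductive step, but without the base case the conclusion in step 5 does not follow.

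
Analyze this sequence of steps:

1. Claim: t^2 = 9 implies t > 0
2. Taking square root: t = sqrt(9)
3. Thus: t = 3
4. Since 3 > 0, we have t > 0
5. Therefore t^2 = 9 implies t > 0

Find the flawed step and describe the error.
Step 2: Taking square root: t = sqrt(9)

Step 2 takes the square root and assumes the positive root only. The equation t^2 = 9 actually has two solutions: t = 3 and t = -3. The proof silently assumes t > 0 without justification, then uses this assumption to conclude t > 0, which is circular. The counterexample t = -3 shows the claim is false.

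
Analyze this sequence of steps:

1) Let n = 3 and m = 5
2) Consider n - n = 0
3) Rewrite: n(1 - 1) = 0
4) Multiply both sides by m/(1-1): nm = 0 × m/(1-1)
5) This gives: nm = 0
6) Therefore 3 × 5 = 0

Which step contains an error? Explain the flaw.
Step 4: Multiply both sides by m/(1-1): nm = 0 × m/(1-1)

Step 4 multiplies both sides by m/(1-1). However, 1-1 = 0, so this is multiplication by m/0, which is undefined. We cannot multiply by an undefined expression.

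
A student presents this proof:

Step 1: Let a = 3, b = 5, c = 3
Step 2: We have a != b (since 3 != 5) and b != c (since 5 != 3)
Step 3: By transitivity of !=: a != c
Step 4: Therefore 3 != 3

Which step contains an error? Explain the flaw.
Step 3: By transitivity of !=: a != c

Step 3 incorrectly applies transitivity to the '!=' relation. Transitivity states: if a R b and b R c, then a R c. However, '!=' is not transitive. Counterexample: 3 != 5 and 5 != 3, but 3 = 3 (both equal 3). Transitivity holds for relations like <, <=, =, but not for !=.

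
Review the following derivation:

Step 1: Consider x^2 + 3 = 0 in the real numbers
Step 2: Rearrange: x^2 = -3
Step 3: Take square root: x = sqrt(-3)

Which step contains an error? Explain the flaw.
Step 3: Take square root: x = sqrt(-3)

Step 3 takes the square root of -3, which is negative. In the real number system, the square root of a negative number is undefined. The equation x^2 + 3 = 0 has no real solutions. Square roots of negative numbers only exist in the complex numbers.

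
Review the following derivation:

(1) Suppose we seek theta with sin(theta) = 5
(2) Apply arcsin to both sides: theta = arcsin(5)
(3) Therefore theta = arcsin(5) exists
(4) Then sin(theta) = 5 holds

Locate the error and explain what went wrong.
Step 2: Apply arcsin to both sides: theta = arcsin(5)

Step 2 applies arcsin to 5. However, arcsin(x) is only defined for x in [-1, 1] because sin(theta) can only produce values in that range. Since |5| > 1, arcsin(5) is undefined. There is no angle whose sine equals 5.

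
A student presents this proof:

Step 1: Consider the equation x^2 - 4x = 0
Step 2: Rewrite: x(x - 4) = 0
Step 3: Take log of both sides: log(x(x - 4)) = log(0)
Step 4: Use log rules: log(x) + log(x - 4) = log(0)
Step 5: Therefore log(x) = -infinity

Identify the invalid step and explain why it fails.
Step 3: Take log of both sides: log(x(x - 4)) = log(0)

Step 3 takes the logarithm of both sides, resulting in log(0) on the right side. The logarithm is only defined for positive numbers; log(0) is undefined (approaches negative infinity). This operation is invalid.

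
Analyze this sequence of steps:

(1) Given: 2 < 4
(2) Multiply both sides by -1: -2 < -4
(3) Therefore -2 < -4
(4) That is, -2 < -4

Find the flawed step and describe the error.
Step 2: Multiply both sides by -1: -2 < -4

Step 2 multiplies both sides by -1 but fails to reverse the inequality sign. When multiplying (or dividing) an inequality by a negative number, the direction must be reversed. Since 2 < 4, we should get -2 > -4, i.e., -2 > -4.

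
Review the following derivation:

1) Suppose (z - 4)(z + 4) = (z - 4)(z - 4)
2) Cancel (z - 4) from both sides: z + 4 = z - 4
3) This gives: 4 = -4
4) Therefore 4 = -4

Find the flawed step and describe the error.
Step 2: Cancel (z - 4) from both sides: z + 4 = z - 4

Step 2 cancels (z - 4) from both sides. This is only valid if (z - 4) ≠ 0, i.e., z ≠ 4. When z = 4, both sides equal zero regardless of the other factors. The correct approach requires considering z = 4 as a separate case.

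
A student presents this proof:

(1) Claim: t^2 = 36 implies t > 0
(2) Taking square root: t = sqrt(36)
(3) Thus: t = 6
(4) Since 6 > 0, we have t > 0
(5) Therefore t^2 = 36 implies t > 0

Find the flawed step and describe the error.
Step 2: Taking square root: t = sqrt(36)

Step 2 takes the square root and assumes the positive root only. The equation t^2 = 36 actually has two solutions: t = 6 and t = -6. The proof silently assumes t > 0 without justification, then uses this assumption to conclude t > 0, which is circular. The counterexample t = -6 shows the claim is false.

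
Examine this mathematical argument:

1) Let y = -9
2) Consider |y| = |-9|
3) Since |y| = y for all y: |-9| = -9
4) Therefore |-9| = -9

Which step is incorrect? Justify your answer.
Step 3: Since |y| = y for all y: |-9| = -9

Step 3 incorrectly states that |y| = y for all y. The correct definition is |y| = y when y >= 0, and |y| = -y when y < 0. Since -9 < 0, we have |-9| = -(-9) = 9, not -9.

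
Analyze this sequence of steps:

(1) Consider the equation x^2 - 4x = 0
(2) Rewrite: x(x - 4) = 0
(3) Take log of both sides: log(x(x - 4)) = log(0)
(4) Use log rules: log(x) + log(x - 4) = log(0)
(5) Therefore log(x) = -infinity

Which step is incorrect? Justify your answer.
Step 3: Take log of both sides: log(x(x - 4)) = log(0)

Step 3 takes the logarithm of both sides, resulting in log(0) on the right side. The logarithm is only defined for positive numbers; log(0) is undefined (approaches negative infinity). This operation is invalid.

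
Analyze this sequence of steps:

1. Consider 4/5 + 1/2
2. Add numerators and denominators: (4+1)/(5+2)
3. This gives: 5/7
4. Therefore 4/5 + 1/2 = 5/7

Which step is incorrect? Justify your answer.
Step 2: Add numerators and denominators: (4+1)/(5+2)

Step 2 incorrectly adds fractions by separately adding numerators and denominators. This is wrong. The correct method requires a common denominator: 4/5 + 1/2 = (4×2 + 1×5)/(5×2) = 13/10 = 13/10. The method used gives 5/7, which is different.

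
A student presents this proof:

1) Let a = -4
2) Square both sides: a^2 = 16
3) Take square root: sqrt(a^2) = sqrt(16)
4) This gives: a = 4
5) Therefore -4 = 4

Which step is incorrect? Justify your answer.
Step 4: This gives: a = 4

Step 4 incorrectly states that sqrt(a^2) = a. The correct identity is sqrt(a^2) = |a|. Since a = -4 < 0, we have sqrt(a^2) = |-4| = 4, not a = -4.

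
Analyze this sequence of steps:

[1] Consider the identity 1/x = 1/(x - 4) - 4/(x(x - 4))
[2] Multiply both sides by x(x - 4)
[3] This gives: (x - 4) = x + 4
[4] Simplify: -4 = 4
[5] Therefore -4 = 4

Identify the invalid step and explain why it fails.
Step 3: This gives: (x - 4) = x + 4

Step 3 makes a sign error when clearing denominators. Multiplying -4/(x(x - 4)) by x(x - 4) gives -4, not +4. The correct result is (x - 4) = x - 4, which is trivially true, not (x - 4) = x + 4. (Step 1 is a valid identity: 1/(x - 4) - 4/(x(x - 4)) = (x - 4)/(x(x - 4)) = 1/x.)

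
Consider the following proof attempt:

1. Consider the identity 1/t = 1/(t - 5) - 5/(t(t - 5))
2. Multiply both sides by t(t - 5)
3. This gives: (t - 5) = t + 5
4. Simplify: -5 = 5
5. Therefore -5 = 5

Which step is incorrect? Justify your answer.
Step 3: This gives: (t - 5) = t + 5

Step 3 makes a sign error when clearing denominators. Multiplying -5/(t(t - 5)) by t(t - 5) gives -5, not +5. The correct result is (t - 5) = t - 5, which is trivially true, not (t - 5) = t + 5. (Step 1 is a valid identity: 1/(t - 5) - 5/(t(t - 5)) = (t - 5)/(t(t - 5)) = 1/t.)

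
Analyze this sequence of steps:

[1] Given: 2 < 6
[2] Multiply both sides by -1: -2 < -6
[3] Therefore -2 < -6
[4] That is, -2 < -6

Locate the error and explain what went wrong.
Step 2: Multiply both sides by -1: -2 < -6

Step 2 multiplies both sides by -1 but fails to reverse the inequality sign. When multiplying (or dividing) an inequality by a negative number, the direction must be reversed. Since 2 < 6, we should get -2 > -6, i.e., -2 > -6.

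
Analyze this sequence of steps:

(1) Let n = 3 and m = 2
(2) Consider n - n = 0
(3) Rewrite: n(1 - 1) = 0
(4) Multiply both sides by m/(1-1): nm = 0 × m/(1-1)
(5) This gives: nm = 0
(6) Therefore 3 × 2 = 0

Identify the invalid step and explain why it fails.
Step 4: Multiply both sides by m/(1-1): nm = 0 × m/(1-1)

Step 4 multiplies both sides by m/(1-1). However, 1-1 = 0, so this is multiplication by m/0, which is undefined. We cannot multiply by an undefined expression.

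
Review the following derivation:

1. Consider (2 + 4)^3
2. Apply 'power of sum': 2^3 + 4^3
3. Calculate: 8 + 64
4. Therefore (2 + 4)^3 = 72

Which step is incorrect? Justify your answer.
Step 2: Apply 'power of sum': 2^3 + 4^3

Step 2 incorrectly applies a non-existent rule '(a+b)^n = a^n + b^n'. This is false in general. The correct expansion uses the binomial theorem. The actual value is (2 + 4)^3 = 6^3 = 216, not 72.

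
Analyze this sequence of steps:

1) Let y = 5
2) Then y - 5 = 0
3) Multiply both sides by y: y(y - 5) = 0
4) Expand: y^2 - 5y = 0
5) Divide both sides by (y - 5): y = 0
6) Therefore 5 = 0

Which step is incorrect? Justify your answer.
Step 5: Divide both sides by (y - 5): y = 0

Step 5 divides both sides by (y - 5). However, since y = 5, we have (y - 5) = 0. Division by zero is undefined, making this step invalid.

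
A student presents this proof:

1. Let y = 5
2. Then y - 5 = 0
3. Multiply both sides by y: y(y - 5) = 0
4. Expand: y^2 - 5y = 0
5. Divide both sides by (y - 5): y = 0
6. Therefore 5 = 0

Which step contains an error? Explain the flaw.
Step 5: Divide both sides by (y - 5): y = 0

Step 5 divides both sides by (y - 5). However, since y = 5, we have (y - 5) = 0. Division by zero is undefined, making this step invalid.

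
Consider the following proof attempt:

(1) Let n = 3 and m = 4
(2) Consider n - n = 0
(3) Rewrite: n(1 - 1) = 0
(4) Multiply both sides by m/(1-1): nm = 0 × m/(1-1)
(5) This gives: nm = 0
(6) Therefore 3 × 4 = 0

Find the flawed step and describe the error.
Step 4: Multiply both sides by m/(1-1): nm = 0 × m/(1-1)

Step 4 multiplies both sides by m/(1-1). However, 1-1 = 0, so this is multiplication by m/0, which is undefined. We cannot multiply by an undefined expression.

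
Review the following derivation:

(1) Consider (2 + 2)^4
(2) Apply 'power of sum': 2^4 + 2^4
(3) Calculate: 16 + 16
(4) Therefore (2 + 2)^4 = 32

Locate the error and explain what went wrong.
Step 2: Apply 'power of sum': 2^4 + 2^4

Step 2 incorrectly applies a non-existent rule '(a+b)^n = a^n + b^n'. This is false in general. The correct expansion uses the binomial theorem. The actual value is (2 + 2)^4 = 4^4 = 256, not 32.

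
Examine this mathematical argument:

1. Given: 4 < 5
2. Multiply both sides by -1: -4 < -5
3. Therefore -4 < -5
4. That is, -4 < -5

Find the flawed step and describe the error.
Step 2: Multiply both sides by -1: -4 < -5

Step 2 multiplies both sides by -1 but fails to reverse the inequality sign. When multiplying (or dividing) an inequality by a negative number, the direction must be reversed. Since 4 < 5, we should get -4 > -5, i.e., -4 > -5.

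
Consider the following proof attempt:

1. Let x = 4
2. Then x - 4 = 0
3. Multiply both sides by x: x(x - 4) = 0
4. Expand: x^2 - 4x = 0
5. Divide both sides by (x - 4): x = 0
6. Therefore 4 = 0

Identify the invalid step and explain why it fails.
Step 5: Divide both sides by (x - 4): x = 0

Step 5 divides both sides by (x - 4). However, since x = 4, we have (x - 4) = 0. Division by zero is undefined, making this step invalid.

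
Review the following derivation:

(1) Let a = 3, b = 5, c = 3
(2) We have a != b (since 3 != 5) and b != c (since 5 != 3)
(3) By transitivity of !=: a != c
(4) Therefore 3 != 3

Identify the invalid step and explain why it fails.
Step 3: By transitivity of !=: a != c

Step 3 incorrectly applies transitivity to the '!=' relation. Transitivity states: if a R b and b R c, then a R c. However, '!=' is not transitive. Counterexample: 3 != 5 and 5 != 3, but 3 = 3 (both equal 3). Transitivity holds for relations like <, <=, =, but not for !=.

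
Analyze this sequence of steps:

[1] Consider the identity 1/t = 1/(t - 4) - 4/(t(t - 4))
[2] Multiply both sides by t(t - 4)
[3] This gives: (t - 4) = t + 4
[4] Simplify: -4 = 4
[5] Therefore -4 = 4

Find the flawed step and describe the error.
Step 3: This gives: (t - 4) = t + 4

Step 3 makes a sign error when clearing denominators. Multiplying -4/(t(t - 4)) by t(t - 4) gives -4, not +4. The correct result is (t - 4) = t - 4, which is trivially true, not (t - 4) = t + 4. (Step 1 is a valid identity: 1/(t - 4) - 4/(t(t - 4)) = (t - 4)/(t(t - 4)) = 1/t.)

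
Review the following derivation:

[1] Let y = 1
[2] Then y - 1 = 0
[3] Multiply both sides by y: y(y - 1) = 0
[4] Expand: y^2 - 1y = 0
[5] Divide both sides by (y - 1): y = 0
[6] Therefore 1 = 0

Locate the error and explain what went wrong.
Step 5: Divide both sides by (y - 1): y = 0

Step 5 divides both sides by (y - 1). However, since y = 1, we have (y - 1) = 0. Division by zero is undefined, making this step invalid.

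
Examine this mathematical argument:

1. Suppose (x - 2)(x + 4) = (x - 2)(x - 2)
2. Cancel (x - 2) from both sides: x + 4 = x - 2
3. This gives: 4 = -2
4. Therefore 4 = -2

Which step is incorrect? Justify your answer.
Step 2: Cancel (x - 2) from both sides: x + 4 = x - 2

Step 2 cancels (x - 2) from both sides. This is only valid if (x - 2) ≠ 0, i.e., x ≠ 2. When x = 2, both sides equal zero regardless of the other factors. The correct approach requires considering x = 2 as a separate case.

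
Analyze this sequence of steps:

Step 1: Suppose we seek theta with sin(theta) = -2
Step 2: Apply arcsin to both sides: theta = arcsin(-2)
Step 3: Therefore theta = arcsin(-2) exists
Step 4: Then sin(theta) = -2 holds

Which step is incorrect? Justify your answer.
Step 2: Apply arcsin to both sides: theta = arcsin(-2)

Step 2 applies arcsin to -2. However, arcsin(x) is only defined for x in [-1, 1] because sin(theta) can only produce values in that range. Since |-2| > 1, arcsin(-2) is undefined. There is no angle whose sine equals -2.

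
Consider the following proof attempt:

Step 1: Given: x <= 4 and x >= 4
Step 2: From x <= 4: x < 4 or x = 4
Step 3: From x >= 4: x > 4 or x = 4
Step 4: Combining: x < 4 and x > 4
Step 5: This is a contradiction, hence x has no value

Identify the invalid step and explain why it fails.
Step 4: Combining: x < 4 and x > 4

Step 4 incorrectly combines the conditions. From x <= 4 and x >= 4, the intersection is x = 4. The error treats the 'or' cases as 'and' requirements. The correct conclusion is that x = 4 is the unique solution, not that no solution exists.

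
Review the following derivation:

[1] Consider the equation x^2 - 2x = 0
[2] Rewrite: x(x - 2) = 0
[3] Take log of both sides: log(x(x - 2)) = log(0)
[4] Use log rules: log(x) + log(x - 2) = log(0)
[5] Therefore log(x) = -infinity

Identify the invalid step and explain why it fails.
Step 3: Take log of both sides: log(x(x - 2)) = log(0)

Step 3 takes the logarithm of both sides, resulting in log(0) on the right side. The logarithm is only defined for positive numbers; log(0) is undefined (approaches negative infinity). This operation is invalid.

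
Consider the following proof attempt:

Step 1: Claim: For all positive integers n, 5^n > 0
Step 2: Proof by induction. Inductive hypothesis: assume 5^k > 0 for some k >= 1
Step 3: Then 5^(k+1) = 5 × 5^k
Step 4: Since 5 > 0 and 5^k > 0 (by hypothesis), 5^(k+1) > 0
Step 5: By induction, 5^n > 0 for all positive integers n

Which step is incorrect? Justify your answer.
Step 5: By induction, 5^n > 0 for all positive integers n

Step 5 concludes the proof by induction, but no base case was ever established. A valid induction proof requires: (1) a base case proving 5^1 > 0, and (2) an inductive step showing IF 5^k > 0 THEN 5^(k+1) > 0. Steps 2-4 correctly establish the inductive step, but without the base case the conclusion in step 5 does not follow.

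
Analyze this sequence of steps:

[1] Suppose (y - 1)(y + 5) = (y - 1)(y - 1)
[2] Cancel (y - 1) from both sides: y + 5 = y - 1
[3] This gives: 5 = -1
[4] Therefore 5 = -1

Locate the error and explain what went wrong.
Step 2: Cancel (y - 1) from both sides: y + 5 = y - 1

Step 2 cancels (y - 1) from both sides. This is only valid if (y - 1) ≠ 0, i.e., y ≠ 1. When y = 1, both sides equal zero regardless of the other factors. The correct approach requires considering y = 1 as a separate case.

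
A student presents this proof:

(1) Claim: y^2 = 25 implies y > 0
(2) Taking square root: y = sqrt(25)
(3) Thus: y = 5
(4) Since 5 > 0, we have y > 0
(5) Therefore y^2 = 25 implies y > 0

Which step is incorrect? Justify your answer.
Step 2: Taking square root: y = sqrt(25)

Step 2 takes the square root and assumes the positive root only. The equation y^2 = 25 actually has two solutions: y = 5 and y = -5. The proof silently assumes y > 0 without justification, then uses this assumption to conclude y > 0, which is circular. The counterexample y = -5 shows the claim is false.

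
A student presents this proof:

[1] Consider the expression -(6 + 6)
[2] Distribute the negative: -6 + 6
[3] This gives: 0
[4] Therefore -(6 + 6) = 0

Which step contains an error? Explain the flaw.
Step 2: Distribute the negative: -6 + 6

Step 2 incorrectly distributes the negative sign. The correct distribution is -(6 + 6) = -6 - 6 = -12. The negative must be applied to both terms, not just the first. The error treats -(6 + 6) as -6 + 6, which equals 0 instead of -12.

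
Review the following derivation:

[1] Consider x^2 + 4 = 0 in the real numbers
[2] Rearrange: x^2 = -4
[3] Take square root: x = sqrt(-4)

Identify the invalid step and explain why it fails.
Step 3: Take square root: x = sqrt(-4)

Step 3 takes the square root of -4, which is negative. In the real number system, the square root of a negative number is undefined. The equation x^2 + 4 = 0 has no real solutions. Square roots of negative numbers only exist in the complex numbers.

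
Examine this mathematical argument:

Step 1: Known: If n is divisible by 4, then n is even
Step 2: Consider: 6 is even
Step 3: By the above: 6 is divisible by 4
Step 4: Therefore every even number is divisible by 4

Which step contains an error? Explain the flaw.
Step 3: By the above: 6 is divisible by 4

Step 3 commits the fallacy of affirming the consequent. The known fact 'divisible by 4 → even' does NOT imply 'even → divisible by 4'. That would be the converse, which is false. For example, 6 is even but 6 ÷ 4 = 1.50, which is not an integer.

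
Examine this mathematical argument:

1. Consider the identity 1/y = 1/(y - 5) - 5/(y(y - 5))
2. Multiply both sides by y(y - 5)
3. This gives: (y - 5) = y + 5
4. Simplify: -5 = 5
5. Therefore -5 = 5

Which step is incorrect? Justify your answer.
Step 3: This gives: (y - 5) = y + 5

Step 3 makes a sign error when clearing denominators. Multiplying -5/(y(y - 5)) by y(y - 5) gives -5, not +5. The correct result is (y - 5) = y - 5, which is trivially true, not (y - 5) = y + 5. (Step 1 is a valid identity: 1/(y - 5) - 5/(y(y - 5)) = (y - 5)/(y(y - 5)) = 1/y.)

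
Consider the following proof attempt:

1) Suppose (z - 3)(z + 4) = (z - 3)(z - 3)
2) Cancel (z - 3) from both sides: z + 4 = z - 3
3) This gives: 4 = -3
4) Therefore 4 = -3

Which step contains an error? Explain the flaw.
Step 2: Cancel (z - 3) from both sides: z + 4 = z - 3

Step 2 cancels (z - 3) from both sides. This is only valid if (z - 3) ≠ 0, i.e., z ≠ 3. When z = 3, both sides equal zero regardless of the other factors. The correct approach requires considering z = 3 as a separate case.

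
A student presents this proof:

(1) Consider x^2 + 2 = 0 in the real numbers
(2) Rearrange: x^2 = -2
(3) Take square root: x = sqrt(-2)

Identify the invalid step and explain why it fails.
Step 3: Take square root: x = sqrt(-2)

Step 3 takes the square root of -2, which is negative. In the real number system, the square root of a negative number is undefined. The equation x^2 + 2 = 0 has no real solutions. Square roots of negative numbers only exist in the complex numbers.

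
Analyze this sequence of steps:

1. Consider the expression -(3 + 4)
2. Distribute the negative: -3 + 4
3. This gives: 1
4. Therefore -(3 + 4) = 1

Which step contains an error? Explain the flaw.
Step 2: Distribute the negative: -3 + 4

Step 2 incorrectly distributes the negative sign. The correct distribution is -(3 + 4) = -3 - 4 = -7. The negative must be applied to both terms, not just the first. The error treats -(3 + 4) as -3 + 4, which equals 1 instead of -7.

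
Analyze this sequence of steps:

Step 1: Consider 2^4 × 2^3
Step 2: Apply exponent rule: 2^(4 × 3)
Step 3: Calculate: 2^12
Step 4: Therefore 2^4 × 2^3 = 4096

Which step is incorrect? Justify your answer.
Step 2: Apply exponent rule: 2^(4 × 3)

Step 2 incorrectly states that a^b × a^c = a^(b×c). The correct rule is a^b × a^c = a^(b+c). The actual value is 2^4 × 2^3 = 2^7 = 128, not 2^12 = 4096.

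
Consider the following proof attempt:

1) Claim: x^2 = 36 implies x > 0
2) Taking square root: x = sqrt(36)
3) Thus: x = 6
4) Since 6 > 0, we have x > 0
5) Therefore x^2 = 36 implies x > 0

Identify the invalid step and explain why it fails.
Step 2: Taking square root: x = sqrt(36)

Step 2 takes the square root and assumes the positive root only. The equation x^2 = 36 actually has two solutions: x = 6 and x = -6. The proof silently assumes x > 0 without justification, then uses this assumption to conclude x > 0, which is circular. The counterexample x = -6 shows the claim is false.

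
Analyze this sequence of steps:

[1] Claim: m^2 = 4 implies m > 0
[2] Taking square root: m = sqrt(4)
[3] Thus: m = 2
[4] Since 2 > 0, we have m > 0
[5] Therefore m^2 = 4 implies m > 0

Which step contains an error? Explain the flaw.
Step 2: Taking square root: m = sqrt(4)

Step 2 takes the square root and assumes the positive root only. The equation m^2 = 4 actually has two solutions: m = 2 and m = -2. The proof silently assumes m > 0 without justification, then uses this assumption to conclude m > 0, which is circular. The counterexample m = -2 shows the claim is false.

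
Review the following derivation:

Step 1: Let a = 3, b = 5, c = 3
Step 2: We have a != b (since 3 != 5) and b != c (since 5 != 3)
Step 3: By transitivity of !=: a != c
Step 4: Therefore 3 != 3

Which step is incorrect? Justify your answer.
Step 3: By transitivity of !=: a != c

Step 3 incorrectly applies transitivity to the '!=' relation. Transitivity states: if a R b and b R c, then a R c. However, '!=' is not transitive. Counterexample: 3 != 5 and 5 != 3, but 3 = 3 (both equal 3). Transitivity holds for relations like <, <=, =, but not for !=.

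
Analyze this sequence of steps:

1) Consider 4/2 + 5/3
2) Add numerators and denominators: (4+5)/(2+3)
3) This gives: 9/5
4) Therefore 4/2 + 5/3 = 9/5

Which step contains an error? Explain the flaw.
Step 2: Add numerators and denominators: (4+5)/(2+3)

Step 2 incorrectly adds fractions by separately adding numerators and denominators. This is wrong. The correct method requires a common denominator: 4/2 + 5/3 = (4×3 + 5×2)/(2×3) = 22/6 = 11/3. The method used gives 9/5, which is different.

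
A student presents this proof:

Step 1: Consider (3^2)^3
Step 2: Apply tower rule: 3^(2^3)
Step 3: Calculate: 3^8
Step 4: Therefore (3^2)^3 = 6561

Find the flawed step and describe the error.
Step 2: Apply tower rule: 3^(2^3)

Step 2 incorrectly states that (a^b)^c = a^(b^c). The correct rule is (a^b)^c = a^(b×c). The actual value is (3^2)^3 = 3^6 = 729, not 3^8 = 6561.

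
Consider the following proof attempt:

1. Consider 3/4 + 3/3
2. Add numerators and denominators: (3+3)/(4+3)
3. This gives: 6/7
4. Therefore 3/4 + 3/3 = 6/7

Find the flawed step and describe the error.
Step 2: Add numerators and denominators: (3+3)/(4+3)

Step 2 incorrectly adds fractions by separately adding numerators and denominators. This is wrong. The correct method requires a common denominator: 3/4 + 3/3 = (3×3 + 3×4)/(4×3) = 21/12 = 7/4. The method used gives 6/7, which is different.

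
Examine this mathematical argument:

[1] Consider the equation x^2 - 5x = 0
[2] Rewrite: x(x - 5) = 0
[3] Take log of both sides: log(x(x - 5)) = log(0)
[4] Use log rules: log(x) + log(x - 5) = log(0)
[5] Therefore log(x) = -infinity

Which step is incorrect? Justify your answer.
Step 3: Take log of both sides: log(x(x - 5)) = log(0)

Step 3 takes the logarithm of both sides, resulting in log(0) on the right side. The logarithm is only defined for positive numbers; log(0) is undefined (approaches negative infinity). This operation is invalid.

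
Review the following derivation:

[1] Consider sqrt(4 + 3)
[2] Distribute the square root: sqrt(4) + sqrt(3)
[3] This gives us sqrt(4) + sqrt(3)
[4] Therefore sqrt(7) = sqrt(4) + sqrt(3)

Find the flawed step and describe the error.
Step 2: Distribute the square root: sqrt(4) + sqrt(3)

Step 2 incorrectly 'distributes' the square root over addition. The square root function does not distribute: sqrt(a + b) ≠ sqrt(a) + sqrt(b). In fact, sqrt(4 + 3) = sqrt(7) ≈ 2.6458, while sqrt(4) + sqrt(3) ≈ 3.7321.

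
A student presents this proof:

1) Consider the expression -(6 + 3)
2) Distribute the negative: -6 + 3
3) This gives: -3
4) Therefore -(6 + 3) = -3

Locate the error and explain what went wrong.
Step 2: Distribute the negative: -6 + 3

Step 2 incorrectly distributes the negative sign. The correct distribution is -(6 + 3) = -6 - 3 = -9. The negative must be applied to both terms, not just the first. The error treats -(6 + 3) as -6 + 3, which equals -3 instead of -9.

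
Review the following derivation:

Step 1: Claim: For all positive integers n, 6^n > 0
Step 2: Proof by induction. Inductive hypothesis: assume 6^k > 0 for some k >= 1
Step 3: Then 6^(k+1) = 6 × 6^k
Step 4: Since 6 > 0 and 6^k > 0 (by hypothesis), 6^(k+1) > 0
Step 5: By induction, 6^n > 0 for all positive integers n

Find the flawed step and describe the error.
Step 5: By induction, 6^n > 0 for all positive integers n

Step 5 concludes the proof by induction, but no base case was ever established. A valid induction proof requires: (1) a base case proving 6^1 > 0, and (2) an inductive step showing IF 6^k > 0 THEN 6^(k+1) > 0. Steps 2-4 correctly establish the inductive step, but without the base case the conclusion in step 5 does not follow.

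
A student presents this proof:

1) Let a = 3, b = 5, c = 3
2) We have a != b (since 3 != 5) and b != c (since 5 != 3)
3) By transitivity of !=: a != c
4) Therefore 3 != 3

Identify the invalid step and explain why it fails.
Step 3: By transitivity of !=: a != c

Step 3 incorrectly applies transitivity to the '!=' relation. Transitivity states: if a R b and b R c, then a R c. However, '!=' is not transitive. Counterexample: 3 != 5 and 5 != 3, but 3 = 3 (both equal 3). Transitivity holds for relations like <, <=, =, but not for !=.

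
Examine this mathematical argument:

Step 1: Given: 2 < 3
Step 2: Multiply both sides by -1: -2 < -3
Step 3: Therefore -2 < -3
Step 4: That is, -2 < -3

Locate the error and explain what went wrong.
Step 2: Multiply both sides by -1: -2 < -3

Step 2 multiplies both sides by -1 but fails to reverse the inequality sign. When multiplying (or dividing) an inequality by a negative number, the direction must be reversed. Since 2 < 3, we should get -2 > -3, i.e., -2 > -3.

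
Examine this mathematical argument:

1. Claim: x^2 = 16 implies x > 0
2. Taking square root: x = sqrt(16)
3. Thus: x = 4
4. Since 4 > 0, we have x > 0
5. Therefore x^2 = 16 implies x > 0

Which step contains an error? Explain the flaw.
Step 2: Taking square root: x = sqrt(16)

Step 2 takes the square root and assumes the positive root only. The equation x^2 = 16 actually has two solutions: x = 4 and x = -4. The proof silently assumes x > 0 without justification, then uses this assumption to conclude x > 0, which is circular. The counterexample x = -4 shows the claim is false.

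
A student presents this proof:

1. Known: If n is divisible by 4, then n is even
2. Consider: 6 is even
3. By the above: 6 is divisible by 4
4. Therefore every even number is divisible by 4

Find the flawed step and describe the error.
Step 3: By the above: 6 is divisible by 4

Step 3 commits the fallacy of affirming the consequent. The known fact 'divisible by 4 → even' does NOT imply 'even → divisible by 4'. That would be the converse, which is false. For example, 6 is even but 6 ÷ 4 = 1.50, which is not an integer.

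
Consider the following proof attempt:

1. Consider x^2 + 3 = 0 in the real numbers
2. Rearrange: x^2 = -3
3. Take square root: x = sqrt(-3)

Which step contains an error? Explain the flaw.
Step 3: Take square root: x = sqrt(-3)

Step 3 takes the square root of -3, which is negative. In the real number system, the square root of a negative number is undefined. The equation x^2 + 3 = 0 has no real solutions. Square roots of negative numbers only exist in the complex numbers.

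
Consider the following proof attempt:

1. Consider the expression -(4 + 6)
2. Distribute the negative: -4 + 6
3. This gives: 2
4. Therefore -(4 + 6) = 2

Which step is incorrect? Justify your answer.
Step 2: Distribute the negative: -4 + 6

Step 2 incorrectly distributes the negative sign. The correct distribution is -(4 + 6) = -4 - 6 = -10. The negative must be applied to both terms, not just the first. The error treats -(4 + 6) as -4 + 6, which equals 2 instead of -10.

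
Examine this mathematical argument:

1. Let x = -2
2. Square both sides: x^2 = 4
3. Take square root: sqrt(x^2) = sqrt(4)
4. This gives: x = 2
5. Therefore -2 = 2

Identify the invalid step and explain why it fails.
Step 4: This gives: x = 2

Step 4 incorrectly states that sqrt(x^2) = x. The correct identity is sqrt(x^2) = |x|. Since x = -2 < 0, we have sqrt(x^2) = |-2| = 2, not x = -2.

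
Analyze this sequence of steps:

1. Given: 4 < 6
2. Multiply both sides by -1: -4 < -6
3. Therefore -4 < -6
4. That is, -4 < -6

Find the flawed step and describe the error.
Step 2: Multiply both sides by -1: -4 < -6

Step 2 multiplies both sides by -1 but fails to reverse the inequality sign. When multiplying (or dividing) an inequality by a negative number, the direction must be reversed. Since 4 < 6, we should get -4 > -6, i.e., -4 > -6.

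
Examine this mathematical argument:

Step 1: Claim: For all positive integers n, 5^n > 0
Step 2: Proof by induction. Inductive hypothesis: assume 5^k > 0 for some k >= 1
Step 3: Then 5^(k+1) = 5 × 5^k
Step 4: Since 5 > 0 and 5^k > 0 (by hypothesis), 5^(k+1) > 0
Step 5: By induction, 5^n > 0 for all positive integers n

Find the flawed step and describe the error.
Step 5: By induction, 5^n > 0 for all positive integers n

Step 5 concludes the proof by induction, but no base case was ever established. A valid induction proof requires: (1) a base case proving 5^1 > 0, and (2) an inductive step showing IF 5^k > 0 THEN 5^(k+1) > 0. Steps 2-4 correctly establish the inductive step, but without the base case the conclusion in step 5 does not follow.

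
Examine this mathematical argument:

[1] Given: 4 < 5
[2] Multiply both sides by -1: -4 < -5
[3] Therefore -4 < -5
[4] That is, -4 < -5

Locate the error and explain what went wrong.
Step 2: Multiply both sides by -1: -4 < -5

Step 2 multiplies both sides by -1 but fails to reverse the inequality sign. When multiplying (or dividing) an inequality by a negative number, the direction must be reversed. Since 4 < 5, we should get -4 > -5, i.e., -4 > -5.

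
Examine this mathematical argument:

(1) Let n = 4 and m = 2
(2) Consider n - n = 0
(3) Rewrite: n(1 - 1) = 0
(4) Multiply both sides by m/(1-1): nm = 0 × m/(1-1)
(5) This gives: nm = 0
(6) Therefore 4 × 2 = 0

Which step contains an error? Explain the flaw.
Step 4: Multiply both sides by m/(1-1): nm = 0 × m/(1-1)

Step 4 multiplies both sides by m/(1-1). However, 1-1 = 0, so this is multiplication by m/0, which is undefined. We cannot multiply by an undefined expression.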